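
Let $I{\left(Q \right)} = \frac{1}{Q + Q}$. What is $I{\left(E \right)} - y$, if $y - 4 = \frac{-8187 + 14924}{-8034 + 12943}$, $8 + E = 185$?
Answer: $- \frac{9331133}{1737786} \approx -5.3696$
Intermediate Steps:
$E = 177$ ($E = -8 + 185 = 177$)
$y = \frac{26373}{4909}$ ($y = 4 + \frac{-8187 + 14924}{-8034 + 12943} = 4 + \frac{6737}{4909} = \frac{26373}{4909} \approx 5.3724$)
$I{\left(Q \right)} = \frac{1}{2 Q}$
$I{\left(E \right)} - y = \frac{1}{2 \cdot 177} - \frac{26373}{4909} = \frac{1}{2} \cdot \frac{1}{177} - \frac{26373}{4909} = \frac{1}{354} - \frac{26373}{4909} = - \frac{9331133}{1737786}$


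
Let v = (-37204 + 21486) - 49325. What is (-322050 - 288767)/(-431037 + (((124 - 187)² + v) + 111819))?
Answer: 610817/380292 ≈ 1.6062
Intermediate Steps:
v = -65043 (v = -15718 - 49325 = -65043)
(-322050 - 288767)/(-431037 + (((124 - 187)² + v) + 111819)) = (-322050 - 288767)/(-431037 + (((124 - 187)² - 65043) + 111819)) = -610817/(-431037 + (((-63)² - 65043) + 111819)) = -610817/(-431037 + ((3969 - 65043) + 111819)) = -610817/(-431037 + (-61074 + 111819)) = -610817/(-431037 + 50745) = -610817/(-380292) = -610817*(-1/380292) = 610817/380292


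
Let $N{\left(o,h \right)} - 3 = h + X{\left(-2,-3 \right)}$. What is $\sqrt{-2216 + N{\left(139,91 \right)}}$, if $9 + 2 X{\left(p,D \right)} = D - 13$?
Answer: $\frac{i \sqrt{8538}}{2} \approx 46.201 i$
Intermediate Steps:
$X{\left(p,D \right)} = -11 + \frac{D}{2}$ ($X{\left(p,D \right)} = - \frac{9}{2} + \frac{D - 13}{2} = - \frac{9}{2} + \frac{-13 + D}{2} = - \frac{9}{2} + \left(- \frac{13}{2} + \frac{D}{2}\right) = -11 + \frac{D}{2}$)
$N{\left(o,h \right)} = - \frac{19}{2} + h$ ($N{\left(o,h \right)} = 3 + \left(h + \left(-11 + \frac{1}{2} \left(-3\right)\right)\right) = 3 + \left(h - \frac{25}{2}\right) = 3 + \left(- \frac{25}{2} + h\right) = - \frac{19}{2} + h$)
$\sqrt{-2216 + N{\left(139,91 \right)}} = \sqrt{-2216 + \left(- \frac{19}{2} + 91\right)} = \sqrt{-2216 + \frac{163}{2}} = \sqrt{- \frac{4269}{2}} = \frac{i \sqrt{8538}}{2}$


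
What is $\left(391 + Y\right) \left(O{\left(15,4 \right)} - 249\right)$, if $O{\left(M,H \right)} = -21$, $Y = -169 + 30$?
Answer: $-68040$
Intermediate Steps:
$Y = -139$
$\left(391 + Y\right) \left(O{\left(15,4 \right)} - 249\right) = \left(391 - 139\right) \left(-21 - 249\right) = 252 \left(-270\right) = -68040$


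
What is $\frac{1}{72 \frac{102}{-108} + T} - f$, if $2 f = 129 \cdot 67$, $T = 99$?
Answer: $- \frac{267931}{62} \approx -4321.5$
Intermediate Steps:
$f = \frac{8643}{2}$ ($f = \frac{129 \cdot 67}{2} = \frac{1}{2} \cdot 8643 = \frac{8643}{2} \approx 4321.5$)
$\frac{1}{72 \frac{102}{-108} + T} - f = \frac{1}{72 \frac{102}{-108} + 99} - \frac{8643}{2} = \frac{1}{72 \cdot 102 \left(- \frac{1}{108}\right) + 99} - \frac{8643}{2} = \frac{1}{72 \left(- \frac{17}{18}\right) + 99} - \frac{8643}{2} = \frac{1}{-68 + 99} - \frac{8643}{2} = \frac{1}{31} - \frac{8643}{2} = - \frac{267931}{62}$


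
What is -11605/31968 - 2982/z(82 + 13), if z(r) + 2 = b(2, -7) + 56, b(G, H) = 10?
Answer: -750557/15984 ≈ -46.957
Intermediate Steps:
z(r) = 64 (z(r) = -2 + (10 + 56) = -2 + 66 = 64)
-11605/31968 - 2982/z(82 + 13) = -11605/31968 - 2982/64 = -11605*1/31968 - 2982*1/64 = -11605/31968 - 1491/32 = -750557/15984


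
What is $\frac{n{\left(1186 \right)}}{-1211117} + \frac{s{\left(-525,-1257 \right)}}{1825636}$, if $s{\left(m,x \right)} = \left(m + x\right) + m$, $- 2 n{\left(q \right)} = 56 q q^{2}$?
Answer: $\frac{85275892860172729}{2211058795412} \approx 38568.0$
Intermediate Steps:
$n{\left(q \right)} = - 28 q^{3}$ ($n{\left(q \right)} = - \frac{56 q q^{2}}{2} = - \frac{56 q^{3}}{2} = - 28 q^{3}$)
$s{\left(m,x \right)} = x + 2 m$
$\frac{n{\left(1186 \right)}}{-1211117} + \frac{s{\left(-525,-1257 \right)}}{1825636} = \frac{\left(-28\right) 1186^{3}}{-1211117} + \frac{-1257 + 2 \left(-525\right)}{1825636} = \left(-28\right) 1668222856 \left(- \frac{1}{1211117}\right) + \left(-1257 - 1050\right) \frac{1}{1825636} = \left(-46710239968\right) \left(- \frac{1}{1211117}\right) - \frac{2307}{1825636} = \frac{46710239968}{1211117} - \frac{2307}{1825636} = \frac{85275892860172729}{2211058795412}$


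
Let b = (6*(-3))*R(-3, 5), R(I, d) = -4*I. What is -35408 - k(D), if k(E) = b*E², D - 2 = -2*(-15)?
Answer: 185776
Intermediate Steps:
D = 32 (D = 2 - 2*(-15) = 2 + 30 = 32)
b = -216 (b = (6*(-3))*(-4*(-3)) = -18*12 = -216)
k(E) = -216*E²
-35408 - k(D) = -35408 - (-216)*32² = -35408 - (-216)*1024 = -35408 - 1*(-221184) = -35408 + 221184 = 185776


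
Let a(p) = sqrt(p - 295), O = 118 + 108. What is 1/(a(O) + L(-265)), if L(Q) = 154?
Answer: 154/23785 - I*sqrt(69)/23785 ≈ 0.0064747 - 0.00034924*I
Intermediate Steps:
O = 226
a(p) = sqrt(-295 + p)
1/(a(O) + L(-265)) = 1/(sqrt(-295 + 226) + 154) = 1/(sqrt(-69) + 154) = 1/(I*sqrt(69) + 154) = 1/(154 + I*sqrt(69))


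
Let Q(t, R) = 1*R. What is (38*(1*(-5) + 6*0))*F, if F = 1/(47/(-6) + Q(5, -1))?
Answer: 1140/53 ≈ 21.509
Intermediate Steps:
Q(t, R) = R
F = -6/53 (F = 1/(47/(-6) - 1) = 1/(47*(-1/6) - 1) = 1/(-47/6 - 1) = 1/(-53/6) = -6/53 ≈ -0.11321)
(38*(1*(-5) + 6*0))*F = (38*(1*(-5) + 6*0))*(-6/53) = (38*(-5 + 0))*(-6/53) = (38*(-5))*(-6/53) = -190*(-6/53) = 1140/53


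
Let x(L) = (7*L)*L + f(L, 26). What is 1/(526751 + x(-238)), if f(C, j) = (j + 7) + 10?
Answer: 1/923302 ≈ 1.0831e-6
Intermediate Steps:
f(C, j) = 17 + j (f(C, j) = (7 + j) + 10 = 17 + j)
x(L) = 43 + 7*L² (x(L) = (7*L)*L + (17 + 26) = 7*L² + 43 = 43 + 7*L²)
1/(526751 + x(-238)) = 1/(526751 + (43 + 7*(-238)²)) = 1/(526751 + (43 + 7*56644)) = 1/(526751 + (43 + 396508)) = 1/(526751 + 396551) = 1/923302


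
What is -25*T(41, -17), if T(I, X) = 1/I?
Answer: -25/41 ≈ -0.60976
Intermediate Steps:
-25*T(41, -17) = -25/41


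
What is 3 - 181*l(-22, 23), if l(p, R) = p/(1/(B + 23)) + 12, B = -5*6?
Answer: -30043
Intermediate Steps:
B = -30
l(p, R) = 12 - 7*p (l(p, R) = p/(1/(-30 + 23)) + 12 = p/(1/(-7)) + 12 = p/(-⅐) + 12 = -7*p + 12 = 12 - 7*p)
3 - 181*l(-22, 23) = 3 - 181*(12 - 7*(-22)) = 3 - 181*(12 + 154) = 3 - 181*166 = 3 - 30046 = -30043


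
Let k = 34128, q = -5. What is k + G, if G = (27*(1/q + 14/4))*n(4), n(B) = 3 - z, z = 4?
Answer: 340389/10 ≈ 34039.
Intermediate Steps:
n(B) = -1 (n(B) = 3 - 1*4 = 3 - 4 = -1)
G = -891/10 (G = (27*(1/(-5) + 14/4))*(-1) = (27*(1*(-⅕) + 14*(¼)))*(-1) = (27*(-⅕ + 7/2))*(-1) = (27*(33/10))*(-1) = (891/10)*(-1) = -891/10 ≈ -89.100)
k + G = 34128 - 891/10 = 340389/10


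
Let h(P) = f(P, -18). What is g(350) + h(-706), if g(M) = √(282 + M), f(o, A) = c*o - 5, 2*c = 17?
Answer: -6006 + 2*√158 ≈ -5980.9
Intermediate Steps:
c = 17/2 (c = (½)*17 = 17/2 ≈ 8.5000)
f(o, A) = -5 + 17*o/2 (f(o, A) = 17*o/2 - 5 = -5 + 17*o/2)
h(P) = -5 + 17*P/2
g(350) + h(-706) = √(282 + 350) + (-5 + (17/2)*(-706)) = √632 + (-5 - 6001) = 2*√158 - 6006 = -6006 + 2*√158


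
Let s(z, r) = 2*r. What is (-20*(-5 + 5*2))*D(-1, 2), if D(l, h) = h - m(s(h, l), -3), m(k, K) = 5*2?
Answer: 800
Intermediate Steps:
m(k, K) = 10
D(l, h) = -10 + h (D(l, h) = h - 1*10 = h - 10 = -10 + h)
(-20*(-5 + 5*2))*D(-1, 2) = (-20*(-5 + 5*2))*(-10 + 2) = -20*(-5 + 10)*(-8) = -20*5*(-8) = -100*(-8) = 800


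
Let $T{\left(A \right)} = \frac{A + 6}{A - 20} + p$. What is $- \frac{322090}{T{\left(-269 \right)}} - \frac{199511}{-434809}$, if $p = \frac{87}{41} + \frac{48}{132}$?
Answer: $- \frac{9126789926083594}{96219318419} \approx -94854.0$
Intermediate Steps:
$p = \frac{1121}{451}$ ($p = 87 \cdot \frac{1}{41} + 48 \cdot \frac{1}{132} = \frac{87}{41} + \frac{4}{11} = \frac{1121}{451} \approx 2.4856$)
$T{\left(A \right)} = \frac{1121}{451} + \frac{6 + A}{-20 + A}$ ($T{\left(A \right)} = \frac{A + 6}{A - 20} + \frac{1121}{451} = \frac{6 + A}{-20 + A} + \frac{1121}{451} = \frac{1121}{451} + \frac{6 + A}{-20 + A}$)
$- \frac{322090}{T{\left(-269 \right)}} - \frac{199511}{-434809} = - \frac{322090}{\frac{2}{451} \frac{1}{-20 - 269} \left(-9857 + 786 \left(-269\right)\right)} - \frac{199511}{-434809} = - \frac{322090}{\frac{2}{451} \frac{1}{-289} \left(-9857 - 211434\right)} - - \frac{199511}{434809} = - \frac{322090}{\frac{2}{451} \left(- \frac{1}{289}\right) \left(-221291\right)} + \frac{199511}{434809} = - \frac{322090}{\frac{442582}{130339}} + \frac{199511}{434809} = \left(-322090\right) \frac{130339}{442582} + \frac{199511}{434809} = - \frac{20990444255}{221291} + \frac{199511}{434809} = - \frac{9126789926083594}{96219318419}$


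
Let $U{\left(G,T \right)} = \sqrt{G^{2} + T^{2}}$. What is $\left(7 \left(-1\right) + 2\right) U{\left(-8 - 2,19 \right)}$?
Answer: $- 5 \sqrt{461} \approx -107.35$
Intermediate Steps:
$\left(7 \left(-1\right) + 2\right) U{\left(-8 - 2,19 \right)} = \left(7 \left(-1\right) + 2\right) \sqrt{\left(-8 - 2\right)^{2} + 19^{2}} = \left(-7 + 2\right) \sqrt{\left(-8 - 2\right)^{2} + 361} = - 5 \sqrt{\left(-10\right)^{2} + 361} = - 5 \sqrt{100 + 361} = - 5 \sqrt{461}$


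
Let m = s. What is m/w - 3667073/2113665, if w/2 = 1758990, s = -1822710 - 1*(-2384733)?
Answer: -780850741883/495722079780 ≈ -1.5752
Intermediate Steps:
s = 562023 (s = -1822710 + 2384733 = 562023)
m = 562023
w = 3517980 (w = 2*1758990 = 3517980)
m/w - 3667073/2113665 = 562023/3517980 - 3667073/2113665 = 562023*(1/3517980) - 3667073*1/2113665 = 187341/1172660 - 3667073/2113665 = -780850741883/495722079780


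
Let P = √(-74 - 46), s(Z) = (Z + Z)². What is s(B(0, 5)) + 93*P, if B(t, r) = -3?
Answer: 36 + 186*I*√30 ≈ 36.0 + 1018.8*I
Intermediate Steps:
s(Z) = 4*Z² (s(Z) = (2*Z)² = 4*Z²)
P = 2*I*√30 (P = √(-120) = 2*I*√30 ≈ 10.954*I)
s(B(0, 5)) + 93*P = 4*(-3)² + 93*(2*I*√30) = 4*9 + 186*I*√30 = 36 + 186*I*√30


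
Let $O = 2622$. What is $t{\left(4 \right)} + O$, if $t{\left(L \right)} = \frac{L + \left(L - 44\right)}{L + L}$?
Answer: $\frac{5235}{2} \approx 2617.5$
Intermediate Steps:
$t{\left(L \right)} = \frac{-44 + 2 L}{2 L}$ ($t{\left(L \right)} = \frac{L + \left(-44 + L\right)}{2 L} = \left(-44 + 2 L\right) \frac{1}{2 L} = \frac{-44 + 2 L}{2 L}$)
$t{\left(4 \right)} + O = \frac{-22 + 4}{4} + 2622 = \frac{1}{4} \left(-18\right) + 2622 = - \frac{9}{2} + 2622 = \frac{5235}{2}$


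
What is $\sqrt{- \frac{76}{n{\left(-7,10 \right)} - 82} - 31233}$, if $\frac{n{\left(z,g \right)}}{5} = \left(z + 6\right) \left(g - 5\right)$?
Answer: $\frac{i \sqrt{357578485}}{107} \approx 176.73 i$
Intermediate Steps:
$n{\left(z,g \right)} = 5 \left(-5 + g\right) \left(6 + z\right)$ ($n{\left(z,g \right)} = 5 \left(z + 6\right) \left(g - 5\right) = 5 \left(6 + z\right) \left(-5 + g\right) = 5 \left(-5 + g\right) \left(6 + z\right)$)
$\sqrt{- \frac{76}{n{\left(-7,10 \right)} - 82} - 31233} = \sqrt{- \frac{76}{\left(-150 - -175 + 30 \cdot 10 + 5 \cdot 10 \left(-7\right)\right) - 82} - 31233} = \sqrt{- \frac{76}{\left(-150 + 175 + 300 - 350\right) - 82} - 31233} = \sqrt{- \frac{76}{-25 - 82} - 31233} = \sqrt{- \frac{76}{-107} - 31233} = \sqrt{\left(-76\right) \left(- \frac{1}{107}\right) - 31233} = \sqrt{\frac{76}{107} - 31233} = \sqrt{- \frac{3341855}{107}} = \frac{i \sqrt{357578485}}{107}$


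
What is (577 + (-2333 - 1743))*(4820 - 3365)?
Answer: -5091045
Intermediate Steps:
(577 + (-2333 - 1743))*(4820 - 3365) = (577 - 4076)*1455 = -3499*1455 = -5091045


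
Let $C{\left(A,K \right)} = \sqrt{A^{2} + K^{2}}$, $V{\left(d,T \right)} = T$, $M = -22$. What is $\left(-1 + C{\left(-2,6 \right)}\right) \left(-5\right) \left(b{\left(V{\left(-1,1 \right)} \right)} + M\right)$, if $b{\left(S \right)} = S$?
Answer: $-105 + 210 \sqrt{10} \approx 559.08$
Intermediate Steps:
$\left(-1 + C{\left(-2,6 \right)}\right) \left(-5\right) \left(b{\left(V{\left(-1,1 \right)} \right)} + M\right) = \left(-1 + \sqrt{\left(-2\right)^{2} + 6^{2}}\right) \left(-5\right) \left(1 - 22\right) = \left(-1 + \sqrt{4 + 36}\right) \left(-5\right) \left(-21\right) = \left(-1 + \sqrt{40}\right) \left(-5\right) \left(-21\right) = \left(-1 + 2 \sqrt{10}\right) \left(-5\right) \left(-21\right) = \left(5 - 10 \sqrt{10}\right) \left(-21\right) = -105 + 210 \sqrt{10}$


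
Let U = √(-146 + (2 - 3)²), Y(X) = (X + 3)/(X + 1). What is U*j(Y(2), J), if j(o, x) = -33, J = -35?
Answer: -33*I*√145 ≈ -397.37*I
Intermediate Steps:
Y(X) = (3 + X)/(1 + X)
U = I*√145 (U = √(-146 + (-1)²) = √(-146 + 1) = √(-145) = I*√145 ≈ 12.042*I)
U*j(Y(2), J) = (I*√145)*(-33) = -33*I*√145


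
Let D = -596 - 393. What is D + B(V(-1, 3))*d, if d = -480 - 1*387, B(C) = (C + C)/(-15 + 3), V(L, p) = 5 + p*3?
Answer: 1034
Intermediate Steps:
V(L, p) = 5 + 3*p
B(C) = -C/6 (B(C) = (2*C)/(-12) = (2*C)*(-1/12) = -C/6)
D = -989
d = -867 (d = -480 - 387 = -867)
D + B(V(-1, 3))*d = -989 - (5 + 3*3)/6*(-867) = -989 - (5 + 9)/6*(-867) = -989 - 1/6*14*(-867) = -989 - 7/3*(-867) = -989 + 2023 = 1034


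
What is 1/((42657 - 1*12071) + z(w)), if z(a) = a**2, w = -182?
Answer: 1/63710 ≈ 1.5696e-5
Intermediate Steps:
1/((42657 - 1*12071) + z(w)) = 1/((42657 - 1*12071) + (-182)**2) = 1/((42657 - 12071) + 33124) = 1/(30586 + 33124) = 1/63710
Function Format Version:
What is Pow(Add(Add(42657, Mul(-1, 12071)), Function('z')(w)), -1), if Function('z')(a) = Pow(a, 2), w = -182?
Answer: Rational(1, 63710) ≈ 1.5696e-5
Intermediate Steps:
Pow(Add(Add(42657, Mul(-1, 12071)), Function('z')(w)), -1) = Pow(Add(Add(42657, Mul(-1, 12071)), Pow(-182, 2)), -1) = Pow(Add(Add(42657, -12071), 33124), -1) = Pow(Add(30586, 33124), -1) = Pow(63710, -1) = Rational(1, 63710)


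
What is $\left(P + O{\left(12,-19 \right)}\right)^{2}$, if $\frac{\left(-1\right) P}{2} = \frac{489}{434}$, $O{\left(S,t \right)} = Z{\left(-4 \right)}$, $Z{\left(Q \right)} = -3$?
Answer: $\frac{1299600}{47089} \approx 27.599$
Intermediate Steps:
$O{\left(S,t \right)} = -3$
$P = - \frac{489}{217}$ ($P = - 2 \cdot \frac{489}{434} = - 2 \cdot 489 \cdot \frac{1}{434} = \left(-2\right) \frac{489}{434} = - \frac{489}{217} \approx -2.2535$)
$\left(P + O{\left(12,-19 \right)}\right)^{2} = \left(- \frac{489}{217} - 3\right)^{2} = \left(- \frac{1140}{217}\right)^{2} = \frac{1299600}{47089}$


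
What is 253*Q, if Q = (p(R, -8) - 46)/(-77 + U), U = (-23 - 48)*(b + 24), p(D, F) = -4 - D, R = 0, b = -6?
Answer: 2530/271 ≈ 9.3358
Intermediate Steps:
U = -1278 (U = (-23 - 48)*(-6 + 24) = -71*18 = -1278)
Q = 10/271 (Q = ((-4 - 1*0) - 46)/(-77 - 1278) = ((-4 + 0) - 46)/(-1355) = (-4 - 46)*(-1/1355) = -50*(-1/1355) = 10/271 ≈ 0.036900)
253*Q = 253*(10/271) = 2530/271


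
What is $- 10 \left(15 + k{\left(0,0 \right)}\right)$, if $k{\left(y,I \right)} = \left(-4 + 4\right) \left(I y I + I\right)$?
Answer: $-150$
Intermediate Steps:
$k{\left(y,I \right)} = 0$ ($k{\left(y,I \right)} = 0 \left(y I^{2} + I\right) = 0 \left(I + y I^{2}\right) = 0$)
$- 10 \left(15 + k{\left(0,0 \right)}\right) = - 10 \left(15 + 0\right) = \left(-10\right) 15 = -150$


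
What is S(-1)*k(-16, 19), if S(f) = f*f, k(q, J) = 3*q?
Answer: -48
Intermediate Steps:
S(f) = f²
S(-1)*k(-16, 19) = (-1)²*(3*(-16)) = 1*(-48) = -48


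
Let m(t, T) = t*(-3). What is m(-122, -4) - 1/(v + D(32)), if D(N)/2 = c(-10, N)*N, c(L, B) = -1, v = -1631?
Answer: 620371/1695 ≈ 366.00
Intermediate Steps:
D(N) = -2*N (D(N) = 2*(-N) = -2*N)
m(t, T) = -3*t
m(-122, -4) - 1/(v + D(32)) = -3*(-122) - 1/(-1631 - 2*32) = 366 - 1/(-1631 - 64) = 366 - 1/(-1695) = 366 - 1*(-1/1695) = 366 + 1/1695 = 620371/1695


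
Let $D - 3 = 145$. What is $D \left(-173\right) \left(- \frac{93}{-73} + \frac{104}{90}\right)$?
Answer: $- \frac{204345524}{3285} \approx -62206.0$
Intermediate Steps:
$D = 148$ ($D = 3 + 145 = 148$)
$D \left(-173\right) \left(- \frac{93}{-73} + \frac{104}{90}\right) = 148 \left(-173\right) \left(- \frac{93}{-73} + \frac{104}{90}\right) = - 25604 \left(\left(-93\right) \left(- \frac{1}{73}\right) + 104 \cdot \frac{1}{90}\right) = - 25604 \left(\frac{93}{73} + \frac{52}{45}\right) = \left(-25604\right) \frac{7981}{3285} = - \frac{204345524}{3285}$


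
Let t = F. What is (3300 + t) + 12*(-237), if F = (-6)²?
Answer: 492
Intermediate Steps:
F = 36
t = 36
(3300 + t) + 12*(-237) = (3300 + 36) + 12*(-237) = 3336 - 2844 = 492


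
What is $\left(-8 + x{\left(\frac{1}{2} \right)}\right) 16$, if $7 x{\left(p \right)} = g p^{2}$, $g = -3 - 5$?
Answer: $- \frac{928}{7} \approx -132.57$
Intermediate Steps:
$g = -8$ ($g = -3 - 5 = -8$)
$x{\left(p \right)} = - \frac{8 p^{2}}{7}$ ($x{\left(p \right)} = \frac{\left(-8\right) p^{2}}{7} = - \frac{8 p^{2}}{7}$)
$\left(-8 + x{\left(\frac{1}{2} \right)}\right) 16 = \left(-8 - \frac{8 \left(\frac{1}{2}\right)^{2}}{7}\right) 16 = \left(-8 - \frac{8}{7 \cdot 4}\right) 16 = \left(-8 - \frac{2}{7}\right) 16 = \left(- \frac{58}{7}\right) 16 = - \frac{928}{7}$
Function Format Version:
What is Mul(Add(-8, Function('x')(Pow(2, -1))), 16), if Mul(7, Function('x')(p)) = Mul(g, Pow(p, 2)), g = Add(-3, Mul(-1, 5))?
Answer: Rational(-928, 7) ≈ -132.57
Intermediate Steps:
g = -8 (g = Add(-3, -5) = -8)
Function('x')(p) = Mul(Rational(-8, 7), Pow(p, 2)) (Function('x')(p) = Mul(Rational(1, 7), Mul(-8, Pow(p, 2))) = Mul(Rational(-8, 7), Pow(p, 2)))
Mul(Add(-8, Function('x')(Pow(2, -1))), 16) = Mul(Add(-8, Mul(Rational(-8, 7), Pow(Pow(2, -1), 2))), 16) = Mul(Add(-8, Mul(Rational(-8, 7), Pow(Rational(1, 2), 2))), 16) = Mul(Add(-8, Mul(Rational(-8, 7), Rational(1, 4))), 16) = Mul(Add(-8, Rational(-2, 7)), 16) = Mul(Rational(-58, 7), 16) = Rational(-928, 7)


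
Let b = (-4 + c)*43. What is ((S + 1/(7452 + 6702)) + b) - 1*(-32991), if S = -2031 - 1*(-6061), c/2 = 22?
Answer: 548340115/14154 ≈ 38741.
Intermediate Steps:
c = 44 (c = 2*22 = 44)
S = 4030 (S = -2031 + 6061 = 4030)
b = 1720 (b = (-4 + 44)*43 = 40*43 = 1720)
((S + 1/(7452 + 6702)) + b) - 1*(-32991) = ((4030 + 1/(7452 + 6702)) + 1720) - 1*(-32991) = ((4030 + 1/14154) + 1720) + 32991 = (57040621/14154 + 1720) + 32991 = 81385501/14154 + 32991 = 548340115/14154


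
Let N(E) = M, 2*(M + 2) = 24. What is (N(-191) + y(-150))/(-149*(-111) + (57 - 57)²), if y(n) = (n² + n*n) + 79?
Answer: 45089/16539 ≈ 2.7262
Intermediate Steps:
M = 10 (M = -2 + (½)*24 = -2 + 12 = 10)
N(E) = 10
y(n) = 79 + 2*n² (y(n) = (n² + n²) + 79 = 2*n² + 79 = 79 + 2*n²)
(N(-191) + y(-150))/(-149*(-111) + (57 - 57)²) = (10 + (79 + 2*(-150)²))/(-149*(-111) + (57 - 57)²) = (10 + (79 + 2*22500))/(16539 + 0²) = (10 + (79 + 45000))/(16539 + 0) = (10 + 45079)/16539 = 45089*(1/16539) = 45089/16539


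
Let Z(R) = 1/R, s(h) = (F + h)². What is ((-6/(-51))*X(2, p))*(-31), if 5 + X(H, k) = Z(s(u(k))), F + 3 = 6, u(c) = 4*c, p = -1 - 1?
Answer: 7688/425 ≈ 18.089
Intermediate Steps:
p = -2
F = 3 (F = -3 + 6 = 3)
s(h) = (3 + h)²
Z(R) = 1/R
X(H, k) = -5 + (3 + 4*k)⁻² (X(H, k) = -5 + 1/((3 + 4*k)²) = -5 + (3 + 4*k)⁻²)
((-6/(-51))*X(2, p))*(-31) = ((-6/(-51))*(-5 + (3 + 4*(-2))⁻²))*(-31) = ((-6*(-1/51))*(-5 + (3 - 8)⁻²))*(-31) = (2*(-5 + (-5)⁻²)/17)*(-31) = (2*(-5 + 1/25)/17)*(-31) = ((2/17)*(-124/25))*(-31) = -248/425*(-31) = 7688/425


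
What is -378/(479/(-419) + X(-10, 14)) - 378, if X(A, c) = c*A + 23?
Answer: -9276687/24751 ≈ -374.80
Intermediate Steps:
X(A, c) = 23 + A*c (X(A, c) = A*c + 23 = 23 + A*c)
-378/(479/(-419) + X(-10, 14)) - 378 = -378/(479/(-419) + (23 - 10*14)) - 378 = -378/(479*(-1/419) + (23 - 140)) - 378 = -378/(-479/419 - 117) - 378 = -378/(-49502/419) - 378 = -378*(-419/49502) - 378 = 79191/24751 - 378 = -9276687/24751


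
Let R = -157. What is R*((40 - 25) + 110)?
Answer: -19625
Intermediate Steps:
R*((40 - 25) + 110) = -157*((40 - 25) + 110) = -157*(15 + 110) = -157*125 = -19625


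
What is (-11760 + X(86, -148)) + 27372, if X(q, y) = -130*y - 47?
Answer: 34805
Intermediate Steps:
X(q, y) = -47 - 130*y
(-11760 + X(86, -148)) + 27372 = (-11760 + (-47 - 130*(-148))) + 27372 = (-11760 + (-47 + 19240)) + 27372 = (-11760 + 19193) + 27372 = 7433 + 27372 = 34805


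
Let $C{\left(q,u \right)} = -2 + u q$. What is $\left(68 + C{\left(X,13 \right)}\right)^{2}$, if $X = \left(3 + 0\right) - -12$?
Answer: $68121$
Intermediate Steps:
$X = 15$ ($X = 3 + 12 = 15$)
$C{\left(q,u \right)} = -2 + q u$
$\left(68 + C{\left(X,13 \right)}\right)^{2} = \left(68 + \left(-2 + 15 \cdot 13\right)\right)^{2} = \left(68 + \left(-2 + 195\right)\right)^{2} = \left(68 + 193\right)^{2} = 261^{2} = 68121$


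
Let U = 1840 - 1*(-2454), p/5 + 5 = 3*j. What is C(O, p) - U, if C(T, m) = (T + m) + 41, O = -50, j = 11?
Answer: -4163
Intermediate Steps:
p = 140 (p = -25 + 5*(3*11) = -25 + 5*33 = -25 + 165 = 140)
C(T, m) = 41 + T + m
U = 4294 (U = 1840 + 2454 = 4294)
C(O, p) - U = (41 - 50 + 140) - 1*4294 = 131 - 4294 = -4163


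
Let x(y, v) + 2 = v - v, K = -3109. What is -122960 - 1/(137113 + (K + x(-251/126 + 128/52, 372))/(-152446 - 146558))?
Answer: -1680344250001828/13665779521 ≈ -1.2296e+5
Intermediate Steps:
x(y, v) = -2 (x(y, v) = -2 + (v - v) = -2 + 0 = -2)
-122960 - 1/(137113 + (K + x(-251/126 + 128/52, 372))/(-152446 - 146558)) = -122960 - 1/(137113 + (-3109 - 2)/(-152446 - 146558)) = -122960 - 1/(137113 - 3111/(-299004)) = -122960 - 1/(137113 - 3111*(-1/299004)) = -122960 - 1/(137113 + 1037/99668) = -122960 - 1/13665779521/99668 = -122960 - 1*99668/13665779521 = -122960 - 99668/13665779521 = -1680344250001828/13665779521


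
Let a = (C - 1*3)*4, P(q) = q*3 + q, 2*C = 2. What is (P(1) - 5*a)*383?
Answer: 16852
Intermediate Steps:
C = 1 (C = (½)*2 = 1)
P(q) = 4*q (P(q) = 3*q + q = 4*q)
a = -8 (a = (1 - 1*3)*4 = (1 - 3)*4 = -2*4 = -8)
(P(1) - 5*a)*383 = (4*1 - 5*(-8))*383 = (4 + 40)*383 = 44*383 = 16852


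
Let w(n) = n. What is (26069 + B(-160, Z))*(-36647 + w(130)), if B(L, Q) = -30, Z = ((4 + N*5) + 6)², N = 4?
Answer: -950866163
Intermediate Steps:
Z = 900 (Z = ((4 + 4*5) + 6)² = ((4 + 20) + 6)² = (24 + 6)² = 30² = 900)
(26069 + B(-160, Z))*(-36647 + w(130)) = (26069 - 30)*(-36647 + 130) = 26039*(-36517) = -950866163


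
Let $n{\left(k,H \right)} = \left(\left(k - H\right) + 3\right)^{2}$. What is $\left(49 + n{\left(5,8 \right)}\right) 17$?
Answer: $833$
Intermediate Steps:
$n{\left(k,H \right)} = \left(3 + k - H\right)^{2}$
$\left(49 + n{\left(5,8 \right)}\right) 17 = \left(49 + \left(3 + 5 - 8\right)^{2}\right) 17 = \left(49 + 0^{2}\right) 17 = \left(49 + 0\right) 17 = 49 \cdot 17 = 833$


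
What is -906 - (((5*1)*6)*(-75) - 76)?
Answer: 1420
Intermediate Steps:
-906 - (((5*1)*6)*(-75) - 76) = -906 - ((5*6)*(-75) - 76) = -906 - (30*(-75) - 76) = -906 - (-2250 - 76) = -906 - 1*(-2326) = -906 + 2326 = 1420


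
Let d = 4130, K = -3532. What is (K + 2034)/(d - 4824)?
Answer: 749/347 ≈ 2.1585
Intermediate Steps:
(K + 2034)/(d - 4824) = (-3532 + 2034)/(4130 - 4824) = -1498/(-694) = -1498*(-1/694) = 749/347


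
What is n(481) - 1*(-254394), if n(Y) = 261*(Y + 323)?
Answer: 464238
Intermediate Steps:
n(Y) = 84303 + 261*Y (n(Y) = 261*(323 + Y) = 84303 + 261*Y)
n(481) - 1*(-254394) = (84303 + 261*481) - 1*(-254394) = (84303 + 125541) + 254394 = 209844 + 254394 = 464238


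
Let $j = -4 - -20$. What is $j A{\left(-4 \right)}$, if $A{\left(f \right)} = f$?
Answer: $-64$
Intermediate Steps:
$j = 16$ ($j = -4 + 20 = 16$)
$j A{\left(-4 \right)} = 16 \left(-4\right) = -64$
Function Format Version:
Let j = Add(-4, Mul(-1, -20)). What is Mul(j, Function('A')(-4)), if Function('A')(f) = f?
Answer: -64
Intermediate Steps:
j = 16 (j = Add(-4, 20) = 16)
Mul(j, Function('A')(-4)) = Mul(16, -4) = -64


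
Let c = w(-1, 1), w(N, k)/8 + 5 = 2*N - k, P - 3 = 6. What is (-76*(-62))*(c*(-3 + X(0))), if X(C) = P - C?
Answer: -1809408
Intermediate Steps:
P = 9 (P = 3 + 6 = 9)
X(C) = 9 - C
w(N, k) = -40 - 8*k + 16*N (w(N, k) = -40 + 8*(2*N - k) = -40 + 8*(-k + 2*N) = -40 + (-8*k + 16*N) = -40 - 8*k + 16*N)
c = -64 (c = -40 - 8*1 + 16*(-1) = -40 - 8 - 16 = -64)
(-76*(-62))*(c*(-3 + X(0))) = (-76*(-62))*(-64*(-3 + (9 - 1*0))) = 4712*(-64*(-3 + (9 + 0))) = 4712*(-64*(-3 + 9)) = 4712*(-64*6) = 4712*(-384) = -1809408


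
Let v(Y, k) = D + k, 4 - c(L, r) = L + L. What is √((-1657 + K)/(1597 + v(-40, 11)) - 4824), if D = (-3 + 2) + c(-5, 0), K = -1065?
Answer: I*√12680152546/1621 ≈ 69.467*I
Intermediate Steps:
c(L, r) = 4 - 2*L (c(L, r) = 4 - (L + L) = 4 - 2*L)
D = 13 (D = (-3 + 2) + (4 - 2*(-5)) = -1 + (4 + 10) = -1 + 14 = 13)
v(Y, k) = 13 + k
√((-1657 + K)/(1597 + v(-40, 11)) - 4824) = √((-1657 - 1065)/(1597 + (13 + 11)) - 4824) = √(-2722/(1597 + 24) - 4824) = √(-2722/1621 - 4824) = √(-7822426/1621) = I*√12680152546/1621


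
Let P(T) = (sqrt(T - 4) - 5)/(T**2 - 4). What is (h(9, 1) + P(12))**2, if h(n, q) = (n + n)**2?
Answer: 2057076033/19600 + 9071*sqrt(2)/980 ≈ 1.0497e+5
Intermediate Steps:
h(n, q) = 4*n**2 (h(n, q) = (2*n)**2 = 4*n**2)
P(T) = (-5 + sqrt(-4 + T))/(-4 + T**2) (P(T) = (sqrt(-4 + T) - 5)/(-4 + T**2) = (-5 + sqrt(-4 + T))/(-4 + T**2))
(h(9, 1) + P(12))**2 = (4*9**2 + (-5 + sqrt(-4 + 12))/(-4 + 12**2))**2 = (4*81 + (-5 + sqrt(8))/(-4 + 144))**2 = (324 + (-5 + 2*sqrt(2))/140)**2 = (324 + (-1/28 + sqrt(2)/70))**2 = (9071/28 + sqrt(2)/70)**2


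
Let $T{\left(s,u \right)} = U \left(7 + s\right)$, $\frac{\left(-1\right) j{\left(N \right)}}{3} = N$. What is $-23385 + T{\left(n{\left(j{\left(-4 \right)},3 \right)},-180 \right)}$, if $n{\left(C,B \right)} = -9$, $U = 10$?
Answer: $-23405$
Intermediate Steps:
$j{\left(N \right)} = - 3 N$
$T{\left(s,u \right)} = 70 + 10 s$ ($T{\left(s,u \right)} = 10 \left(7 + s\right) = 70 + 10 s$)
$-23385 + T{\left(n{\left(j{\left(-4 \right)},3 \right)},-180 \right)} = -23385 + \left(70 + 10 \left(-9\right)\right) = -23385 + \left(70 - 90\right) = -23385 - 20 = -23405$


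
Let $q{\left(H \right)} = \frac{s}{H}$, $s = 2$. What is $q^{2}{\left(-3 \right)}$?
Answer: $\frac{4}{9} \approx 0.44444$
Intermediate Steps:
$q{\left(H \right)} = \frac{2}{H}$
$q^{2}{\left(-3 \right)} = \left(\frac{2}{-3}\right)^{2} = \left(2 \left(- \frac{1}{3}\right)\right)^{2} = \left(- \frac{2}{3}\right)^{2} = \frac{4}{9}$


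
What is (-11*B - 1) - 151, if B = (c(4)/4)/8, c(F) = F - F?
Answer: -152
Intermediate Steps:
c(F) = 0
B = 0 (B = (0/4)/8 = (0*(1/4))*(1/8) = 0*(1/8) = 0)
(-11*B - 1) - 151 = (-11*0 - 1) - 151 = (0 - 1) - 151 = -1 - 151 = -152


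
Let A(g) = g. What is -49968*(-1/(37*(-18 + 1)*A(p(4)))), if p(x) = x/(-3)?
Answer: 37476/629 ≈ 59.580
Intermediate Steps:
p(x) = -x/3 (p(x) = x*(-1/3) = -x/3)
-49968*(-1/(37*(-18 + 1)*A(p(4)))) = -49968*3/(148*(-18 + 1)) = -49968/(-4/3*(-37)*(-17)) = -49968/((148/3)*(-17)) = -49968/(-2516/3) = -49968*(-3/2516) = 37476/629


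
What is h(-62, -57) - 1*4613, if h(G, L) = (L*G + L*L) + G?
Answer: 2108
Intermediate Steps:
h(G, L) = G + L**2 + G*L (h(G, L) = (G*L + L**2) + G = (L**2 + G*L) + G = G + L**2 + G*L)
h(-62, -57) - 1*4613 = (-62 + (-57)**2 - 62*(-57)) - 1*4613 = (-62 + 3249 + 3534) - 4613 = 6721 - 4613 = 2108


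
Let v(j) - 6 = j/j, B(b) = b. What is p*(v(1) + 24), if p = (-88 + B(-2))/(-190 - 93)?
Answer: 2790/283 ≈ 9.8587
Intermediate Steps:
v(j) = 7 (v(j) = 6 + j/j = 6 + 1 = 7)
p = 90/283 (p = (-88 - 2)/(-190 - 93) = -90/(-283) = -90*(-1/283) = 90/283 ≈ 0.31802)
p*(v(1) + 24) = 90*(7 + 24)/283 = (90/283)*31 = 2790/283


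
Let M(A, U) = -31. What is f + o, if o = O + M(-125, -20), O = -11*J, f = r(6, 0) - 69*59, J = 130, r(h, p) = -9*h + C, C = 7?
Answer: -5579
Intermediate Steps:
r(h, p) = 7 - 9*h (r(h, p) = -9*h + 7 = 7 - 9*h)
f = -4118 (f = (7 - 9*6) - 69*59 = (7 - 54) - 4071 = -47 - 4071 = -4118)
O = -1430 (O = -11*130 = -1430)
o = -1461 (o = -1430 - 31 = -1461)
f + o = -4118 - 1461 = -5579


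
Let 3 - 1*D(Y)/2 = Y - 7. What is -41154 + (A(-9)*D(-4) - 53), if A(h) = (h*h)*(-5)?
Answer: -52547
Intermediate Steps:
D(Y) = 20 - 2*Y (D(Y) = 6 - 2*(Y - 7) = 6 - 2*(-7 + Y) = 6 + (14 - 2*Y) = 20 - 2*Y)
A(h) = -5*h² (A(h) = h²*(-5) = -5*h²)
-41154 + (A(-9)*D(-4) - 53) = -41154 + ((-5*(-9)²)*(20 - 2*(-4)) - 53) = -41154 + ((-5*81)*(20 + 8) - 53) = -41154 + (-405*28 - 53) = -41154 + (-11340 - 53) = -41154 - 11393 = -52547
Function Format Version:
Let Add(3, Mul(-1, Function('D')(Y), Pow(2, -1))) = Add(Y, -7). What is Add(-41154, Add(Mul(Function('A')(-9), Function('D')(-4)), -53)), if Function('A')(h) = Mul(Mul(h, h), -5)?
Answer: -52547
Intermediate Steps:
Function('D')(Y) = Add(20, Mul(-2, Y)) (Function('D')(Y) = Add(6, Mul(-2, Add(Y, -7))) = Add(6, Mul(-2, Add(-7, Y))) = Add(6, Add(14, Mul(-2, Y))) = Add(20, Mul(-2, Y)))
Function('A')(h) = Mul(-5, Pow(h, 2)) (Function('A')(h) = Mul(Pow(h, 2), -5) = Mul(-5, Pow(h, 2)))
Add(-41154, Add(Mul(Function('A')(-9), Function('D')(-4)), -53)) = Add(-41154, Add(Mul(Mul(-5, Pow(-9, 2)), Add(20, Mul(-2, -4))), -53)) = Add(-41154, Add(Mul(Mul(-5, 81), Add(20, 8)), -53)) = Add(-41154, Add(Mul(-405, 28), -53)) = Add(-41154, Add(-11340, -53)) = Add(-41154, -11393) = -52547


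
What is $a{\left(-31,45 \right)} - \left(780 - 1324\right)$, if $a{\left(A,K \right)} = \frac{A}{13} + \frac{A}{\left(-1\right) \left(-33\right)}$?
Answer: $\frac{231950}{429} \approx 540.68$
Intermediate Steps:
$a{\left(A,K \right)} = \frac{46 A}{429}$ ($a{\left(A,K \right)} = A \frac{1}{13} + \frac{A}{33} = \frac{A}{13} + A \frac{1}{33} = \frac{A}{13} + \frac{A}{33} = \frac{46 A}{429}$)
$a{\left(-31,45 \right)} - \left(780 - 1324\right) = \frac{46}{429} \left(-31\right) - \left(780 - 1324\right) = - \frac{1426}{429} - -544 = - \frac{1426}{429} + 544 = \frac{231950}{429}$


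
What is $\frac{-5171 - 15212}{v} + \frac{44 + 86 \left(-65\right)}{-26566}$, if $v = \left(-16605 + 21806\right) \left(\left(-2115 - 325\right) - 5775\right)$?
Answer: $\frac{118750541584}{567532313845} \approx 0.20924$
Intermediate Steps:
$v = -42726215$ ($v = 5201 \left(-2440 - 5775\right) = 5201 \left(-8215\right) = -42726215$)
$\frac{-5171 - 15212}{v} + \frac{44 + 86 \left(-65\right)}{-26566} = \frac{-5171 - 15212}{-42726215} + \frac{44 + 86 \left(-65\right)}{-26566} = \left(-20383\right) \left(- \frac{1}{42726215}\right) + \left(44 - 5590\right) \left(- \frac{1}{26566}\right) = \frac{20383}{42726215} - - \frac{2773}{13283} = \frac{20383}{42726215} + \frac{2773}{13283} = \frac{118750541584}{567532313845}$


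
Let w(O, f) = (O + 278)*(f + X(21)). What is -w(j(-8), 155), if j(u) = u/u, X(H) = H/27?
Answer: -43462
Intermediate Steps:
X(H) = H/27 (X(H) = H*(1/27) = H/27)
j(u) = 1
w(O, f) = (278 + O)*(7/9 + f) (w(O, f) = (O + 278)*(f + (1/27)*21) = (278 + O)*(f + 7/9) = (278 + O)*(7/9 + f))
-w(j(-8), 155) = -(1946/9 + 278*155 + (7/9)*1 + 1*155) = -(1946/9 + 43090 + 7/9 + 155) = -1*43462 = -43462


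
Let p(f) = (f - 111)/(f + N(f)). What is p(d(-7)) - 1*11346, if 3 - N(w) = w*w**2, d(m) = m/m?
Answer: -34148/3 ≈ -11383.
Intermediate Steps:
d(m) = 1
N(w) = 3 - w**3 (N(w) = 3 - w*w**2 = 3 - w**3)
p(f) = (-111 + f)/(3 + f - f**3) (p(f) = (f - 111)/(f + (3 - f**3)) = (-111 + f)/(3 + f - f**3))
p(d(-7)) - 1*11346 = (-111 + 1)/(3 + 1 - 1*1**3) - 1*11346 = -110/(3 + 1 - 1*1) - 11346 = -110/(3 + 1 - 1) - 11346 = -110/3 - 11346 = -34148/3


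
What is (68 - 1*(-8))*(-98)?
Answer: -7448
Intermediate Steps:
(68 - 1*(-8))*(-98) = (68 + 8)*(-98) = 76*(-98) = -7448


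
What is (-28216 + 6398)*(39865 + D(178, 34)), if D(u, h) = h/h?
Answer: -869796388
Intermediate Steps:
D(u, h) = 1
(-28216 + 6398)*(39865 + D(178, 34)) = (-28216 + 6398)*(39865 + 1) = -21818*39866 = -869796388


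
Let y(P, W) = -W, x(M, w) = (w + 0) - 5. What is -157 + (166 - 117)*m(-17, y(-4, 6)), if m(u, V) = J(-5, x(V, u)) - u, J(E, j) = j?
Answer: -402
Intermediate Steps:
x(M, w) = -5 + w (x(M, w) = w - 5 = -5 + w)
m(u, V) = -5 (m(u, V) = (-5 + u) - u = -5)
-157 + (166 - 117)*m(-17, y(-4, 6)) = -157 + (166 - 117)*(-5) = -157 + 49*(-5) = -157 - 245 = -402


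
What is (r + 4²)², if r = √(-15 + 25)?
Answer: (16 + √10)² ≈ 367.19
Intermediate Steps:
r = √10 ≈ 3.1623
(r + 4²)² = (√10 + 4²)² = (√10 + 16)² = (16 + √10)²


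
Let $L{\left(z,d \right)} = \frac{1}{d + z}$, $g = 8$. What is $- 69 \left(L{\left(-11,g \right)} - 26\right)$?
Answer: $1817$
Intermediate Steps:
$- 69 \left(L{\left(-11,g \right)} - 26\right) = - 69 \left(\frac{1}{8 - 11} - 26\right) = - 69 \left(\frac{1}{-3} - 26\right) = - 69 \left(- \frac{1}{3} - 26\right) = \left(-69\right) \left(- \frac{79}{3}\right) = 1817$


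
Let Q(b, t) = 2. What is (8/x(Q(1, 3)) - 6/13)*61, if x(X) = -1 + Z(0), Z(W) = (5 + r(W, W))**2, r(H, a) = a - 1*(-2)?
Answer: -1403/78 ≈ -17.987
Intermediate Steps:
r(H, a) = 2 + a (r(H, a) = a + 2 = 2 + a)
Z(W) = (7 + W)**2 (Z(W) = (5 + (2 + W))**2 = (7 + W)**2)
x(X) = 48 (x(X) = -1 + (7 + 0)**2 = -1 + 7**2 = -1 + 49 = 48)
(8/x(Q(1, 3)) - 6/13)*61 = (8/48 - 6/13)*61 = (8*(1/48) - 6*1/13)*61 = (1/6 - 6/13)*61 = -23/78*61 = -1403/78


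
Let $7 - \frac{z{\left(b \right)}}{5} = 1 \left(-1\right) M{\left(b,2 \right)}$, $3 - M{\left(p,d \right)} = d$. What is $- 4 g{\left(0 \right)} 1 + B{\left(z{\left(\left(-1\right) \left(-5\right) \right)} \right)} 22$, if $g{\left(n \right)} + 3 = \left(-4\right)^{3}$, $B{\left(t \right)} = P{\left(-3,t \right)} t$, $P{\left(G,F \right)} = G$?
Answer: $-2372$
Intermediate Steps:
$M{\left(p,d \right)} = 3 - d$
$z{\left(b \right)} = 40$ ($z{\left(b \right)} = 35 - 5 \cdot 1 \left(-1\right) \left(3 - 2\right) = 35 - 5 \left(- (3 - 2)\right) = 35 - 5 \left(\left(-1\right) 1\right) = 35 - -5 = 35 + 5 = 40$)
$B{\left(t \right)} = - 3 t$
$g{\left(n \right)} = -67$ ($g{\left(n \right)} = -3 + \left(-4\right)^{3} = -3 - 64 = -67$)
$- 4 g{\left(0 \right)} 1 + B{\left(z{\left(\left(-1\right) \left(-5\right) \right)} \right)} 22 = \left(-4\right) \left(-67\right) 1 + \left(-3\right) 40 \cdot 22 = 268 \cdot 1 - 2640 = 268 - 2640 = -2372$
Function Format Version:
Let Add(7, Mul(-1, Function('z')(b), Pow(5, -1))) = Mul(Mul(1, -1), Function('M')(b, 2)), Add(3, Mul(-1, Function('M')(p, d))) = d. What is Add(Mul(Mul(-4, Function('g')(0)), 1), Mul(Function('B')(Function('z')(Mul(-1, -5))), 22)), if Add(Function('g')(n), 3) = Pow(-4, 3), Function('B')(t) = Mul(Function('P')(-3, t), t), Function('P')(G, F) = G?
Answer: -2372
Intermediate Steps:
Function('M')(p, d) = Add(3, Mul(-1, d))
Function('z')(b) = 40 (Function('z')(b) = Add(35, Mul(-5, Mul(Mul(1, -1), Add(3, Mul(-1, 2))))) = Add(35, Mul(-5, Mul(-1, Add(3, -2)))) = Add(35, Mul(-5, Mul(-1, 1))) = Add(35, Mul(-5, -1)) = Add(35, 5) = 40)
Function('B')(t) = Mul(-3, t)
Function('g')(n) = -67 (Function('g')(n) = Add(-3, Pow(-4, 3)) = Add(-3, -64) = -67)
Add(Mul(Mul(-4, Function('g')(0)), 1), Mul(Function('B')(Function('z')(Mul(-1, -5))), 22)) = Add(Mul(Mul(-4, -67), 1), Mul(Mul(-3, 40), 22)) = Add(Mul(268, 1), Mul(-120, 22)) = Add(268, -2640) = -2372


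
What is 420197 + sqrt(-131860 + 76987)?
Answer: 420197 + 3*I*sqrt(6097) ≈ 4.202e+5 + 234.25*I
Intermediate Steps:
420197 + sqrt(-131860 + 76987) = 420197 + sqrt(-54873) = 420197 + 3*I*sqrt(6097)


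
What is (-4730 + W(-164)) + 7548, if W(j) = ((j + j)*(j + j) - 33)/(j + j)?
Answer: 816753/328 ≈ 2490.1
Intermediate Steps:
W(j) = (-33 + 4*j**2)/(2*j) (W(j) = ((2*j)*(2*j) - 33)/((2*j)) = (4*j**2 - 33)*(1/(2*j)) = (-33 + 4*j**2)*(1/(2*j)) = (-33 + 4*j**2)/(2*j))
(-4730 + W(-164)) + 7548 = (-4730 + (2*(-164) - 33/2/(-164))) + 7548 = (-4730 + (-328 - 33/2*(-1/164))) + 7548 = (-4730 + (-328 + 33/328)) + 7548 = (-4730 - 107551/328) + 7548 = -1658991/328 + 7548 = 816753/328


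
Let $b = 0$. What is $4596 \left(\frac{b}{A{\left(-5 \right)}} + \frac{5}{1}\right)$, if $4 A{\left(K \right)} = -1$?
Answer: $22980$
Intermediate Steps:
$A{\left(K \right)} = - \frac{1}{4}$ ($A{\left(K \right)} = \frac{1}{4} \left(-1\right) = - \frac{1}{4}$)
$4596 \left(\frac{b}{A{\left(-5 \right)}} + \frac{5}{1}\right) = 4596 \left(\frac{0}{- \frac{1}{4}} + \frac{5}{1}\right) = 4596 \left(0 \left(-4\right) + 5 \cdot 1\right) = 4596 \left(0 + 5\right) = 4596 \cdot 5 = 22980$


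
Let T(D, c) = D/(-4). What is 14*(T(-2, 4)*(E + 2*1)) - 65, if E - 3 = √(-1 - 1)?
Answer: -30 + 7*I*√2 ≈ -30.0 + 9.8995*I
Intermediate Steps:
T(D, c) = -D/4 (T(D, c) = D*(-¼) = -D/4)
E = 3 + I*√2 (E = 3 + √(-1 - 1) = 3 + √(-2) = 3 + I*√2 ≈ 3.0 + 1.4142*I)
14*(T(-2, 4)*(E + 2*1)) - 65 = 14*((-¼*(-2))*((3 + I*√2) + 2*1)) - 65 = 14*(((3 + I*√2) + 2)/2) - 65 = 14*((5 + I*√2)/2) - 65 = 14*(5/2 + I*√2/2) - 65 = (35 + 7*I*√2) - 65 = -30 + 7*I*√2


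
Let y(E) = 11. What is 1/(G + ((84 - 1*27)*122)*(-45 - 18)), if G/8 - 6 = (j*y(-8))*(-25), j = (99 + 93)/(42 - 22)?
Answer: -1/459174 ≈ -2.1778e-6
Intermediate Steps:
j = 48/5 (j = 192/20 = 192*(1/20) = 48/5 ≈ 9.6000)
G = -21072 (G = 48 + 8*(((48/5)*11)*(-25)) = 48 + 8*((528/5)*(-25)) = 48 + 8*(-2640) = 48 - 21120 = -21072)
1/(G + ((84 - 1*27)*122)*(-45 - 18)) = 1/(-21072 + ((84 - 1*27)*122)*(-45 - 18)) = 1/(-21072 + ((84 - 27)*122)*(-63)) = 1/(-21072 + (57*122)*(-63)) = 1/(-21072 + 6954*(-63)) = 1/(-21072 - 438102) = 1/(-459174) = -1/459174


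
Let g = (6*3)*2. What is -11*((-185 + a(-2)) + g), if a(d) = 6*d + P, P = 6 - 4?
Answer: 1749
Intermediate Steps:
P = 2
g = 36 (g = 18*2 = 36)
a(d) = 2 + 6*d (a(d) = 6*d + 2 = 2 + 6*d)
-11*((-185 + a(-2)) + g) = -11*((-185 + (2 + 6*(-2))) + 36) = -11*((-185 + (2 - 12)) + 36) = -11*((-185 - 10) + 36) = -11*(-195 + 36) = -11*(-159) = 1749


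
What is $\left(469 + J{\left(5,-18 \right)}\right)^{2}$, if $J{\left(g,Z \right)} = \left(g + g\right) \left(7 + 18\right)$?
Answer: $516961$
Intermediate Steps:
$J{\left(g,Z \right)} = 50 g$ ($J{\left(g,Z \right)} = 2 g 25 = 50 g$)
$\left(469 + J{\left(5,-18 \right)}\right)^{2} = \left(469 + 50 \cdot 5\right)^{2} = \left(469 + 250\right)^{2} = 719^{2} = 516961$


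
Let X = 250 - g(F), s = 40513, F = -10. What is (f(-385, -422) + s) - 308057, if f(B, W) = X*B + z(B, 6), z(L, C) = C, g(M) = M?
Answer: -367638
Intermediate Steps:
X = 260 (X = 250 - 1*(-10) = 250 + 10 = 260)
f(B, W) = 6 + 260*B (f(B, W) = 260*B + 6 = 6 + 260*B)
(f(-385, -422) + s) - 308057 = ((6 + 260*(-385)) + 40513) - 308057 = ((6 - 100100) + 40513) - 308057 = (-100094 + 40513) - 308057 = -59581 - 308057 = -367638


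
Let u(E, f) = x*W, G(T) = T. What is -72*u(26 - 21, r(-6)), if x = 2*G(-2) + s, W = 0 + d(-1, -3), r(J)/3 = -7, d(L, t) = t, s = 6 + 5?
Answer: 1512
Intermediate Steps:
s = 11
r(J) = -21 (r(J) = 3*(-7) = -21)
W = -3 (W = 0 - 3 = -3)
x = 7 (x = 2*(-2) + 11 = -4 + 11 = 7)
u(E, f) = -21 (u(E, f) = 7*(-3) = -21)
-72*u(26 - 21, r(-6)) = -72*(-21) = 1512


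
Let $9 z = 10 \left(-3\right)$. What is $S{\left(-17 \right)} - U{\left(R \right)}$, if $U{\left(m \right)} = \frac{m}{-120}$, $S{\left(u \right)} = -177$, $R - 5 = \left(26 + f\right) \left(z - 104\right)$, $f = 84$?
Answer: $- \frac{19825}{72} \approx -275.35$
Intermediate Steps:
$z = - \frac{10}{3}$ ($z = \frac{10 \left(-3\right)}{9} = \frac{1}{9} \left(-30\right) = - \frac{10}{3} \approx -3.3333$)
$R = - \frac{35405}{3}$ ($R = 5 + \left(26 + 84\right) \left(- \frac{10}{3} - 104\right) = 5 + 110 \left(- \frac{322}{3}\right) = 5 - \frac{35420}{3} = - \frac{35405}{3} \approx -11802.0$)
$U{\left(m \right)} = - \frac{m}{120}$ ($U{\left(m \right)} = m \left(- \frac{1}{120}\right) = - \frac{m}{120}$)
$S{\left(-17 \right)} - U{\left(R \right)} = -177 - \left(- \frac{1}{120}\right) \left(- \frac{35405}{3}\right) = -177 - \frac{7081}{72} = - \frac{19825}{72}$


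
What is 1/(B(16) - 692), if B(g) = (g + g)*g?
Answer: -1/180 ≈ -0.0055556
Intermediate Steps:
B(g) = 2*g**2 (B(g) = (2*g)*g = 2*g**2)
1/(B(16) - 692) = 1/(2*16**2 - 692) = 1/(2*256 - 692) = 1/(512 - 692) = 1/(-180) = -1/180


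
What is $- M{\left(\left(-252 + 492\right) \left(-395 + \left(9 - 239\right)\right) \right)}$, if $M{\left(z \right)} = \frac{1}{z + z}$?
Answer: $\frac{1}{300000} \approx 3.3333 \cdot 10^{-6}$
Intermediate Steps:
$M{\left(z \right)} = \frac{1}{2 z}$
$- M{\left(\left(-252 + 492\right) \left(-395 + \left(9 - 239\right)\right) \right)} = - \frac{1}{2 \left(-252 + 492\right) \left(-395 + \left(9 - 239\right)\right)} = - \frac{1}{2 \cdot 240 \left(-395 - 230\right)} = - \frac{1}{2 \cdot 240 \left(-625\right)} = - \frac{1}{2 \left(-150000\right)} = - \frac{-1}{2 \cdot 150000} = \left(-1\right) \left(- \frac{1}{300000}\right) = \frac{1}{300000}$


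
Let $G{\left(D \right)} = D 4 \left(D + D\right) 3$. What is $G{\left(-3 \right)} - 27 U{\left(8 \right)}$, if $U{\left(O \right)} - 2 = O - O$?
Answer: $162$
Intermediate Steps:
$G{\left(D \right)} = 24 D^{2}$ ($G{\left(D \right)} = 4 D 2 D 3 = 4 D 6 D = 24 D^{2}$)
$U{\left(O \right)} = 2$ ($U{\left(O \right)} = 2 + \left(O - O\right) = 2 + 0 = 2$)
$G{\left(-3 \right)} - 27 U{\left(8 \right)} = 24 \left(-3\right)^{2} - 54 = 24 \cdot 9 - 54 = 216 - 54 = 162$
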